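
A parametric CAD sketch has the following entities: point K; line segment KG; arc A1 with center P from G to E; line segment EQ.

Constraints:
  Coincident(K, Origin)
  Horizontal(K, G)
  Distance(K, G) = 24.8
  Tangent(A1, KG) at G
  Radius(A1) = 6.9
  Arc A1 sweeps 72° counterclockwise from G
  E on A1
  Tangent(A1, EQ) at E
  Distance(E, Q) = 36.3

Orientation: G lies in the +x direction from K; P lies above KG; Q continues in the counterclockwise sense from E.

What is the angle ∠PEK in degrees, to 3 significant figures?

26.6°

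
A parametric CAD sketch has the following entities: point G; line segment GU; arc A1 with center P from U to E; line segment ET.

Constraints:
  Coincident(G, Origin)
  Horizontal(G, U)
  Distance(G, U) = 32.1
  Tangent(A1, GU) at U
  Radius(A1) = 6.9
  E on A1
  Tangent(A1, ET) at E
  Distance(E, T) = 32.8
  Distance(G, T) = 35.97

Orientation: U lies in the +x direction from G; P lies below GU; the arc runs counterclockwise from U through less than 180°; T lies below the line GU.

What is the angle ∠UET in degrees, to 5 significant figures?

147.30°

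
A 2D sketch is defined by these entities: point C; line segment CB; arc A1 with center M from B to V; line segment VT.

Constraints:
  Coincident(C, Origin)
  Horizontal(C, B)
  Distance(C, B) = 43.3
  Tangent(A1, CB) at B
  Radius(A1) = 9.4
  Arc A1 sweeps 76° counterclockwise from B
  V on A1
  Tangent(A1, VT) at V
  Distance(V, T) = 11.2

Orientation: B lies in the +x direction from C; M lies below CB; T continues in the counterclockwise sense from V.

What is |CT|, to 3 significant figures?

36.3

C is at the origin; C and B share the same y with |CB| = 43.3 and B on the +x side, so B = (43.3, 0.00). Tangency of A1 to CB means the radius MB is perpendicular to CB, so M = B + (0, -9.4) = (43.3, -9.40). On A1, B sits at bearing 90° from M; a 76° counterclockwise sweep puts V at bearing 166°, so V = M + 9.4·(cos 166°, sin 166°) = (34.2, -7.13). The tangent condition forces MV to be normal to VT, so VT runs along (−sin 166°, cos 166°); with |VT| = 11.2, T = (31.5, -18.0). Then |CT| = |T − C| = 36.3.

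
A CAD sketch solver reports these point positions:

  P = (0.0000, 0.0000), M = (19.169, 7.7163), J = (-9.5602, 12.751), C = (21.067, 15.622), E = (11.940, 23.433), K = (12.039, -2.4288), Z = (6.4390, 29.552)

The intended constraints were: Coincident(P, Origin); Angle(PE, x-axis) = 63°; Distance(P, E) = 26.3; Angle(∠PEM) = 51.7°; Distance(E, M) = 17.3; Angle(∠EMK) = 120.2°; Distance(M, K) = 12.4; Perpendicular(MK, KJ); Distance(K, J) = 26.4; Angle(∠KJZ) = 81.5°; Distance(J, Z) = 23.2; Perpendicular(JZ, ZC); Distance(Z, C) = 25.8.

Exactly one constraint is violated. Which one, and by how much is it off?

Distance(Z, C) = 25.8 — off by 5.60.

P = (0.00, 0.00) ✓; PE at 63.00° ✓; |PE| = 26.30 ✓; ∠PEM = 51.70° ✓; |EM| = 17.30 ✓; ∠EMK = 120.2° ✓; |MK| = 12.40 ✓; ∠(MK, KJ) = 90.00° ✓; |KJ| = 26.40 ✓; ∠KJZ = 81.50° ✓; |JZ| = 23.20 ✓; ∠(JZ, ZC) = 90.00° ✓; |ZC| = 20.20 ✗.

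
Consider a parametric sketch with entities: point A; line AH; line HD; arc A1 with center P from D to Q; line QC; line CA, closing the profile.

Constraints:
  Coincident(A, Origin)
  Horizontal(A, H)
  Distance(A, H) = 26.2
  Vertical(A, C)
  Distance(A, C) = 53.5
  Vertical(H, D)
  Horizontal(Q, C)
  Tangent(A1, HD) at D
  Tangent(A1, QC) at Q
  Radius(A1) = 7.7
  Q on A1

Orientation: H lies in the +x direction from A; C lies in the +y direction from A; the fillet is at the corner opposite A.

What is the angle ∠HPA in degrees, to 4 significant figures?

31.54°

A is at the origin; A and H share the same y with |AH| = 26.2 and H on the +x side, so H = (26.20, 0.000). AC is vertical with |AC| = 53.5 and C on the +y side, so C = (0.000, 53.50). The virtual corner opposite A is at (26.20, 53.50). A1 meets HD tangentially, so PD is at right angles to HD and since A1 is tangent to QC there, PQ ⟂ QC, with radius 7.7, so the center P sits 7.7 in from both sides at P = (18.50, 45.80). Then cos ∠HPA = PH·PA / (|PH||PA|), giving 31.54°.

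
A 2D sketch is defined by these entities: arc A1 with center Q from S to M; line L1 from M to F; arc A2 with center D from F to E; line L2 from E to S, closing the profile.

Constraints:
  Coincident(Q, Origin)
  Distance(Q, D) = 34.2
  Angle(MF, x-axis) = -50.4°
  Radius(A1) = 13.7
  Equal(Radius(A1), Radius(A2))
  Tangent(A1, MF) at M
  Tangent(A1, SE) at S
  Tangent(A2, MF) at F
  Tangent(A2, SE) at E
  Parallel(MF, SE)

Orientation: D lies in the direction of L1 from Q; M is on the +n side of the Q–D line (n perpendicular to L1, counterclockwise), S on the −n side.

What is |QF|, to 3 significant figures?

36.8

The slot axis is L1's direction at -50.4°, so u = (cos -50.4°, sin -50.4°) = (0.637, -0.771) and n = (−sin -50.4°, cos -50.4°) = (0.771, 0.637). Q is at the origin and D lies 34.2 along u from Q, so D = 34.2·u = (21.8, -26.4). Tangency of A1 to both parallel lines with radius 13.7 puts M and S at Q ± 13.7·n: M = (10.6, 8.73), S = (-10.6, -8.73). Equal radii place F and E the same way about D: F = D + 13.7·n = (32.4, -17.6), E = D − 13.7·n = (11.2, -35.1). Then |QF| = |F − Q| = 36.8.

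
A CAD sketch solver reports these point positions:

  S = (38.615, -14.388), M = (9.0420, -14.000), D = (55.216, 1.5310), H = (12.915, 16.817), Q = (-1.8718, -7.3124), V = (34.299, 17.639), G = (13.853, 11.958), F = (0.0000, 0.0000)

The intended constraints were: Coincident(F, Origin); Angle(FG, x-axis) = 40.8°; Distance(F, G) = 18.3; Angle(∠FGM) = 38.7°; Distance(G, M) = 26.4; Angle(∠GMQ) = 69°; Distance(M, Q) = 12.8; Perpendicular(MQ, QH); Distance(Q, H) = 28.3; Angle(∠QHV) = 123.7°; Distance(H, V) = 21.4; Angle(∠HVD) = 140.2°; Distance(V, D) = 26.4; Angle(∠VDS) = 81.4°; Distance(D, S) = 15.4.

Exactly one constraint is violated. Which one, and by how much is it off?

Distance(D, S) = 15.4 — off by 7.60.

F = (0.00, 0.00) ✓; FG at 40.80° ✓; |FG| = 18.30 ✓; ∠FGM = 38.70° ✓; |GM| = 26.40 ✓; ∠GMQ = 69.00° ✓; |MQ| = 12.80 ✓; ∠(MQ, QH) = 90.00° ✓; |QH| = 28.30 ✓; ∠QHV = 123.7° ✓; |HV| = 21.40 ✓; ∠HVD = 140.2° ✓; |VD| = 26.40 ✓; ∠VDS = 81.40° ✓; |DS| = 23.00 ✗.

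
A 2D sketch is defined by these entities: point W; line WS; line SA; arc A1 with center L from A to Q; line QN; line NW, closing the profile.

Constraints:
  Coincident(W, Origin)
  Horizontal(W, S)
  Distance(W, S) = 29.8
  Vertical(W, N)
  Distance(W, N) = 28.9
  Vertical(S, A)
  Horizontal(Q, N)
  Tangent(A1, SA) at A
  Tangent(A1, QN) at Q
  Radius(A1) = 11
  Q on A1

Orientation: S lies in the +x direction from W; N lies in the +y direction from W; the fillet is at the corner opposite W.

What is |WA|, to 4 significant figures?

34.76

W is at the origin; WS is horizontal with |WS| = 29.8 and S on the +x side, so S = (29.80, 0.000). WN is vertical with |WN| = 28.9 and N on the +y side, so N = (0.000, 28.90). The virtual corner opposite W is at (29.80, 28.90). The tangent condition forces LA to be normal to SA and A1 meets QN tangentially, so LQ is at right angles to QN, with radius 11.0, so the center L sits 11.0 in from both sides at L = (18.80, 17.90). That places the tangent points at A = (29.80, 17.90) on SA and Q = (18.80, 28.90) on QN. Then |WA| = |A − W| = 34.76.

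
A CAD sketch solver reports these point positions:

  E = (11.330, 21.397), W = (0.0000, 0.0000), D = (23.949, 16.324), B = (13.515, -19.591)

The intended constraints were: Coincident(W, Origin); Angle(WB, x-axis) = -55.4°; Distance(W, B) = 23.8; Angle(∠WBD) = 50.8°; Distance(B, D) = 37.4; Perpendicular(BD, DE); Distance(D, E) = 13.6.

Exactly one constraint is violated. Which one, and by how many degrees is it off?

Perpendicular(BD, DE) — off by 5.70°.

W = (0.00, 0.00) ✓; WB at -55.40° ✓; |WB| = 23.80 ✓; ∠WBD = 50.80° ✓; |BD| = 37.40 ✓; ∠(BD, DE) = 84.30° ✗; |DE| = 13.60 ✓.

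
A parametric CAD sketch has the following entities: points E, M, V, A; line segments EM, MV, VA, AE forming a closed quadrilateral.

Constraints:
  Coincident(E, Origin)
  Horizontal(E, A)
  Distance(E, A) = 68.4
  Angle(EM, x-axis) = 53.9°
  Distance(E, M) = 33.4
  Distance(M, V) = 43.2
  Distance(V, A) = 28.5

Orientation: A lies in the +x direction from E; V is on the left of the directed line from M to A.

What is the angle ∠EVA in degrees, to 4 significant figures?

77.22°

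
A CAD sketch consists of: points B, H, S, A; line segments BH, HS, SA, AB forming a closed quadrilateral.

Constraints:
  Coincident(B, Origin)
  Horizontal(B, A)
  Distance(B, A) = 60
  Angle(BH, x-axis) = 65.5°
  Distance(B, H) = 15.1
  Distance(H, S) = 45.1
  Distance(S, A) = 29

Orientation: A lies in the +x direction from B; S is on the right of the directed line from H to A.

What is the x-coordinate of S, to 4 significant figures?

37.73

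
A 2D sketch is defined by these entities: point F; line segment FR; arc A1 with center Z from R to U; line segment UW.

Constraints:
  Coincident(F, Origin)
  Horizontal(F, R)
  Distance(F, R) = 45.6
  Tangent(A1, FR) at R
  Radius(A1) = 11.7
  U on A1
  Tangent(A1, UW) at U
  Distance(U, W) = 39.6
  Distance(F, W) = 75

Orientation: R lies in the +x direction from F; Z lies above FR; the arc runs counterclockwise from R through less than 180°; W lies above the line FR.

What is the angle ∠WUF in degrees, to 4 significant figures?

97.64°

Checks: |ZU| = 11.70 ✓; ∠(ZU, UW) = 90.00° ✓; |UW| = 39.60 ✓; |FW| = 75.00 ✓.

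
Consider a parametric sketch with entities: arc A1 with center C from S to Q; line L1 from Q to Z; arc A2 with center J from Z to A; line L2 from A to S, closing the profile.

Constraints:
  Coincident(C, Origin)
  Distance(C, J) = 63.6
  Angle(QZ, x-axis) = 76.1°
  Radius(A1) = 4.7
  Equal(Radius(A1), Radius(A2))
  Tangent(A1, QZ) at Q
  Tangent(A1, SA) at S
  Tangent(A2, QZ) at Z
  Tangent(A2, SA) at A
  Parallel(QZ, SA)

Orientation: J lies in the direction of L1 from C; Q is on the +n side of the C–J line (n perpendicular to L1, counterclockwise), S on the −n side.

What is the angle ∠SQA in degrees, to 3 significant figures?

81.6°

The slot axis is L1's direction at 76.1°, so u = (cos 76.1°, sin 76.1°) = (0.240, 0.971) and n = (−sin 76.1°, cos 76.1°) = (-0.971, 0.240). C is at the origin and J lies 63.6 along u from C, so J = 63.6·u = (15.3, 61.7). Tangency of A1 to both parallel lines with radius 4.7 puts Q and S at C ± 4.7·n: Q = (-4.56, 1.13), S = (4.56, -1.13). Equal radii place Z and A the same way about J: Z = J + 4.7·n = (10.7, 62.9), A = J − 4.7·n = (19.8, 60.6). Then cos ∠SQA = QS·QA / (|QS||QA|), giving 81.6°.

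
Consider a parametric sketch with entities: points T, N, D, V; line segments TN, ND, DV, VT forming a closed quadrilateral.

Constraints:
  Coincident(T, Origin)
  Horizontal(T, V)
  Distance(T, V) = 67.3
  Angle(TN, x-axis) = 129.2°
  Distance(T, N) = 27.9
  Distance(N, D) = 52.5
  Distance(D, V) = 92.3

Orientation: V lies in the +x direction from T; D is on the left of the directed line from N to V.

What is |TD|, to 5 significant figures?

68.912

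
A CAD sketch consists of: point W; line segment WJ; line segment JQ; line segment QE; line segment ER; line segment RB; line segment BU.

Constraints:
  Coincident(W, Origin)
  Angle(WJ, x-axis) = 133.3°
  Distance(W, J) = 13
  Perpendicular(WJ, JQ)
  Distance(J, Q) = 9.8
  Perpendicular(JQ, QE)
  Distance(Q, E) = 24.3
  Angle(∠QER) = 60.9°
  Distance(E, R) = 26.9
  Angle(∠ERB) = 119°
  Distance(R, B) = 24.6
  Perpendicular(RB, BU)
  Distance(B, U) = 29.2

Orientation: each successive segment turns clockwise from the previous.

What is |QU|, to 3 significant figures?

14.5

W is at the origin; WJ runs at 133.3° with length 13.0, so J = (-8.92, 9.46). WJ is perpendicular to JQ, so JQ runs at 43.3°; with |JQ| = 9.8, Q = (-1.78, 16.2). JQ is perpendicular to QE, so QE runs at -46.7°; with |QE| = 24.3, E = (14.9, -1.50). ∠QER = 60.9° gives ER at -166° from the x-axis; with |ER| = 26.9, R = (-11.2, -8.10). ∠ERB = 119.0° gives RB at 133° from the x-axis; with |RB| = 24.6, B = (-28.0, 9.83). The perpendicularity gives BU at right angles to RB, so BU runs at 43.2°; with |BU| = 29.2, U = (-6.75, 29.8). Then |QU| = |U − Q| = 14.5.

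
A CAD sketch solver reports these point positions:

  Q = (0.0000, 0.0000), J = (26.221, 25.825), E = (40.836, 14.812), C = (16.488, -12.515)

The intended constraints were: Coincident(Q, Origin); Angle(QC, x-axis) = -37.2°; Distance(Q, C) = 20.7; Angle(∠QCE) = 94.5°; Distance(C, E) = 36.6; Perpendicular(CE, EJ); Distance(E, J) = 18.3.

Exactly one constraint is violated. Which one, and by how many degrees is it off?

Perpendicular(CE, EJ) — off by 4.70°.

Q = (0.00, 0.00) ✓; QC at -37.20° ✓; |QC| = 20.70 ✓; ∠QCE = 94.50° ✓; |CE| = 36.60 ✓; ∠(CE, EJ) = 94.70° ✗; |EJ| = 18.30 ✓.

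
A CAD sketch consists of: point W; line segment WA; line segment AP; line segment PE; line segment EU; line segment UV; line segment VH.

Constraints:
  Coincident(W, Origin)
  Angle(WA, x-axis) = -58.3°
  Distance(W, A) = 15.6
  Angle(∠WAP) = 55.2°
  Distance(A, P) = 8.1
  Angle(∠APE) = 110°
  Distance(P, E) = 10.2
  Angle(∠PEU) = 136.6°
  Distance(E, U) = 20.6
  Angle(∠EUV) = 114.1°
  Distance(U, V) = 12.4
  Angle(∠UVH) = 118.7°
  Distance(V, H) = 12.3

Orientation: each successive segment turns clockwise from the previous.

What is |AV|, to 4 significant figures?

30.02

W is at the origin; WA runs at -58.3° with length 15.6, so A = (8.197, -13.27). ∠WAP = 55.2° gives AP at 176.9° from the x-axis; with |AP| = 8.1, P = (0.1092, -12.83). ∠APE = 110.0° gives PE at 106.9° from the x-axis; with |PE| = 10.2, E = (-2.856, -3.075). ∠PEU = 136.6° gives EU at 63.50° from the x-axis; with |EU| = 20.6, U = (6.336, 15.36). ∠EUV = 114.1° gives UV at -2.400° from the x-axis; with |UV| = 12.4, V = (18.72, 14.84). Then |AV| = |V − A| = 30.02.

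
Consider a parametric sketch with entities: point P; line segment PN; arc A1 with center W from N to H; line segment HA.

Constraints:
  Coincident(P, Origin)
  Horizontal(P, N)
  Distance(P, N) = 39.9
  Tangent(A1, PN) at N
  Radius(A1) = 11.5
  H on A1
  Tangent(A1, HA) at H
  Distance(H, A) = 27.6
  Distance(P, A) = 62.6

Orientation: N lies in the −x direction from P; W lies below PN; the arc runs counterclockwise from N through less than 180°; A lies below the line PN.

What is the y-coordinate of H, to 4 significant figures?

-12.92

Checks: P.y = 0.00, N.y = 0.00 ✓; ∠(WN, NP) = 90.00° ✓; |WN| = 11.50 ✓; |WH| = 11.50 ✓; ∠(WH, HA) = 90.00° ✓; |HA| = 27.60 ✓; |PA| = 62.60 ✓.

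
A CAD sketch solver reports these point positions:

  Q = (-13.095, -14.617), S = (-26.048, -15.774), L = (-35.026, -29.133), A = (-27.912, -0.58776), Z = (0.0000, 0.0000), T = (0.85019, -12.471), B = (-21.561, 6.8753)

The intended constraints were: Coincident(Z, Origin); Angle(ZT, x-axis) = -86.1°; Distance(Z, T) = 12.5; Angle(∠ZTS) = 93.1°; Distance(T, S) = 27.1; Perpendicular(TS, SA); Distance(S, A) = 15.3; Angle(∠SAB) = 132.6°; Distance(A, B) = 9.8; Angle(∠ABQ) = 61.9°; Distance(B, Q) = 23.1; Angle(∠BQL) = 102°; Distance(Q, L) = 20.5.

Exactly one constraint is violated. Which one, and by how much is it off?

Distance(Q, L) = 20.5 — off by 5.80.

Z = (0.00, 0.00) ✓; ZT at -86.10° ✓; |ZT| = 12.50 ✓; ∠ZTS = 93.10° ✓; |TS| = 27.10 ✓; ∠(TS, SA) = 90.00° ✓; |SA| = 15.30 ✓; ∠SAB = 132.6° ✓; |AB| = 9.800 ✓; ∠ABQ = 61.90° ✓; |BQ| = 23.10 ✓; ∠BQL = 102.0° ✓; |QL| = 26.30 ✗.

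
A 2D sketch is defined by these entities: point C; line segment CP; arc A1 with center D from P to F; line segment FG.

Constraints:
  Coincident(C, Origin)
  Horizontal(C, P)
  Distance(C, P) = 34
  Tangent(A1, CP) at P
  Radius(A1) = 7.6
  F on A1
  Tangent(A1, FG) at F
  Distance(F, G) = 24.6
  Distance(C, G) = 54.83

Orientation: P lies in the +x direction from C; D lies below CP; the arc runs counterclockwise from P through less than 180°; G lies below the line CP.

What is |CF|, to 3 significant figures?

31.3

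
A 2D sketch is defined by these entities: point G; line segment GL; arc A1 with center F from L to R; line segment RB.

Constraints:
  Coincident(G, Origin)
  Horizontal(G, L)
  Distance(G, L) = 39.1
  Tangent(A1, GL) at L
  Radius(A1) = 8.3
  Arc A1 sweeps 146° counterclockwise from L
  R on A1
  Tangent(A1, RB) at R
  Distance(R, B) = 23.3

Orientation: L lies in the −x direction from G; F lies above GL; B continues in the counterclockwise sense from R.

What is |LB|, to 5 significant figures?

31.799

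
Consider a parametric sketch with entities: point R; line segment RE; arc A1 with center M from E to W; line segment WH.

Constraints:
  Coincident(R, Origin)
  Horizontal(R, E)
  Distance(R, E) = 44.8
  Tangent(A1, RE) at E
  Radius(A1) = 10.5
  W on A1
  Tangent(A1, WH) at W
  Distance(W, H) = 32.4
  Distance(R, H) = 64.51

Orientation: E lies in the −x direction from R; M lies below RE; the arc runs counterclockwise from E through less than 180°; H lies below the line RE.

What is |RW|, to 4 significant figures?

56.51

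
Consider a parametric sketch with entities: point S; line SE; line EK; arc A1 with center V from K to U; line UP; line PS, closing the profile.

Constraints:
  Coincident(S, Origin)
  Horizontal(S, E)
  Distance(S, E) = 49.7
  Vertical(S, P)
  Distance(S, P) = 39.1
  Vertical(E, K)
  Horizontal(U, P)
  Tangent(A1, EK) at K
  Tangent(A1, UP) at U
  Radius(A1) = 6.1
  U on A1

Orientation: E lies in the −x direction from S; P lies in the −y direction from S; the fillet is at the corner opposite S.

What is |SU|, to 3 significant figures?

58.6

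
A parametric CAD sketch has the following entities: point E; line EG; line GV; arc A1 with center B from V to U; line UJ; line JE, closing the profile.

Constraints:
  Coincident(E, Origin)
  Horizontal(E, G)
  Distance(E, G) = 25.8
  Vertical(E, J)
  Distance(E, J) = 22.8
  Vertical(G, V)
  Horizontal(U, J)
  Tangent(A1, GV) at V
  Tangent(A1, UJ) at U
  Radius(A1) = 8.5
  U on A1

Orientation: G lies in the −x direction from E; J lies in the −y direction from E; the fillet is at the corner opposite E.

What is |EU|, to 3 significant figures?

28.6

E is at the origin; EG is horizontal with |EG| = 25.8 and G on the −x side, so G = (-25.8, 0.00). EJ is vertical with |EJ| = 22.8 and J on the −y side, so J = (0.00, -22.8). The virtual corner opposite E is at (-25.8, -22.8). Since A1 is tangent to GV there, BV ⟂ GV and A1 meets UJ tangentially, so BU is at right angles to UJ, with radius 8.5, so the center B sits 8.5 in from both sides at B = (-17.3, -14.3). That places the tangent points at V = (-25.8, -14.3) on GV and U = (-17.3, -22.8) on UJ. Then |EU| = |U − E| = 28.6.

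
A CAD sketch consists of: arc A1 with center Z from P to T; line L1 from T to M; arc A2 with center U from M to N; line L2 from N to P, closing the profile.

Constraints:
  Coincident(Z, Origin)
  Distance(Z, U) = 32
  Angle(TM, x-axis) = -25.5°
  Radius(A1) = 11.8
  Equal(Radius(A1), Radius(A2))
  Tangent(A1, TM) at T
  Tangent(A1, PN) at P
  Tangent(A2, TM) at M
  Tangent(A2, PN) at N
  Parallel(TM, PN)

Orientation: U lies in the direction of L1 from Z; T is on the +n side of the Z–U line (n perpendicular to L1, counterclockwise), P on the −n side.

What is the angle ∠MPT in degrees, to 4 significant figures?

53.59°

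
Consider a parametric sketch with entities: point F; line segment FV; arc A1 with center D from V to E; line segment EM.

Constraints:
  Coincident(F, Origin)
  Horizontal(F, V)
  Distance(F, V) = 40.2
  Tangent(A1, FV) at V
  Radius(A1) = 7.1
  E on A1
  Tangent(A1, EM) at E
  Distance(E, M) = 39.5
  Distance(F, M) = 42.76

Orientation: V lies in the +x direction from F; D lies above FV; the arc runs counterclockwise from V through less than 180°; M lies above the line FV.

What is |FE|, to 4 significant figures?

46.73

F is at the origin; F and V share the same y with |FV| = 40.2 and V on the +x side, so V = (40.20, 0.000). Since A1 is tangent to FV there, DV ⟂ FV, so D = V + (0, 7.1) = (40.20, 7.100). Since DE ⟂ EM (tangency), |DM| = √(7.1² + 39.5²) = 40.13 regardless of where E sits on A1. So M lies on both circle(F, 42.76) and circle(D, 40.13); the above-FV intersection is M = (16.47, 39.46). E is the foot of the tangent from M: E = (45.09, 12.25).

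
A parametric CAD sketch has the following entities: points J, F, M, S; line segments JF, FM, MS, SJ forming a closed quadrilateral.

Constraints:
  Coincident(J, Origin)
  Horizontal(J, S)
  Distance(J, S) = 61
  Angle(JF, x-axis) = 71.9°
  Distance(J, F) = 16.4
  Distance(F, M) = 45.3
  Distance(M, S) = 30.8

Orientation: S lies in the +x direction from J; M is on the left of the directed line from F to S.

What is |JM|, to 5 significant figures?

56.192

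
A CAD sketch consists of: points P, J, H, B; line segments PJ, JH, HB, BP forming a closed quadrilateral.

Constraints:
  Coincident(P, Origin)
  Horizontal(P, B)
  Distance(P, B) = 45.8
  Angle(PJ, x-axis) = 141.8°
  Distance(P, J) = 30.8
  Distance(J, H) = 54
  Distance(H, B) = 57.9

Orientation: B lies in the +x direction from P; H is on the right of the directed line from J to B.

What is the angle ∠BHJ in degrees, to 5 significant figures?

80.751°

P is at the origin; P and B share the same y with |PB| = 45.8 and B in +x, so B = (45.8, 0). PJ runs at 141.8° with |PJ| = 30.8, so J = (-24.204, 19.047). H is determined by |JH| = 54.0 and |HB| = 57.9 together: it lies at the intersection of circle(J, 54.0) and circle(B, 57.9). With |JB| = 72.549, the foot of the radical line on JB is 33.267 from J and the perpendicular offset is √(54.0² − 33.267²) = 42.536. Taking the right-of-JB solution: H = (-3.2717, -30.731).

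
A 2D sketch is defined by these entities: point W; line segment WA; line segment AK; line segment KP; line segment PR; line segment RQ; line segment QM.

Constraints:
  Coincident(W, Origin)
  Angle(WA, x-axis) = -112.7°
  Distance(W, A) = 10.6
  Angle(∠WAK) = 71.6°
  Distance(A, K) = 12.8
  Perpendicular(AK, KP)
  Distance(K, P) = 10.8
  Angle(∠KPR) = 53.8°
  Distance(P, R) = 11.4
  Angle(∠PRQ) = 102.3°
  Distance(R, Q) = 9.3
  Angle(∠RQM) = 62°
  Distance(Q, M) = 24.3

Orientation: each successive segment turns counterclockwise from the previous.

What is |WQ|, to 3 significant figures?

15.0

∠KPR = 53.8° gives PR at -148° from the x-axis; with |PR| = 11.4, R = (-0.195, -5.99). ∠PRQ = 102.3° gives RQ at -70.4° from the x-axis; with |RQ| = 9.3, Q = (2.92, -14.8). Then |WQ| = |Q − W| = 15.0.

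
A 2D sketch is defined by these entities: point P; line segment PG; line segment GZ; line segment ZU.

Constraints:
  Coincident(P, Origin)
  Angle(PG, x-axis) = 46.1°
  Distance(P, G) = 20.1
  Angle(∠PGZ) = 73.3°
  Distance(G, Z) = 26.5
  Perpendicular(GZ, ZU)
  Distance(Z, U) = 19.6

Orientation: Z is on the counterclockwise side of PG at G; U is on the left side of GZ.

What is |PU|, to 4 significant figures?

20.73

∠PGZ = 73.3°, so GZ runs at 46.1° + (180° − 73.3°) = 152.8° from the x-axis; with |GZ| = 26.5, Z = G + 26.5·(cos 152.8°, sin 152.8°) = (-9.632, 26.60). GZ is perpendicular to ZU; with |ZU| = 19.6 on the left of GZ, U = Z + 19.6·(-0.4571, -0.8894) = (-18.59, 9.164). Then |PU| = |U − P| = 20.73.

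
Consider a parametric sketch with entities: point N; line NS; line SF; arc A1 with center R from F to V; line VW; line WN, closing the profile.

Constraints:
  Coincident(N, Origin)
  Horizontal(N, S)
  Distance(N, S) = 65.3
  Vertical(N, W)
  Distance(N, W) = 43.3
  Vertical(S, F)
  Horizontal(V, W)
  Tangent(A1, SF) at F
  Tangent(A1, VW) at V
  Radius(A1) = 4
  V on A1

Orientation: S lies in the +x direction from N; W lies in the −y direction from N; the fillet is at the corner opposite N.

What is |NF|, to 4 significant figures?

76.21

N is at the origin; NS is horizontal with |NS| = 65.3 and S on the +x side, so S = (65.30, 0.000). NW is vertical with |NW| = 43.3 and W on the −y side, so W = (0.000, -43.30). The virtual corner opposite N is at (65.30, -43.30). Since A1 is tangent to SF there, RF ⟂ SF and since A1 is tangent to VW there, RV ⟂ VW, with radius 4.0, so the center R sits 4.0 in from both sides at R = (61.30, -39.30). That places the tangent points at F = (65.30, -39.30) on SF and V = (61.30, -43.30) on VW. Then |NF| = |F − N| = 76.21.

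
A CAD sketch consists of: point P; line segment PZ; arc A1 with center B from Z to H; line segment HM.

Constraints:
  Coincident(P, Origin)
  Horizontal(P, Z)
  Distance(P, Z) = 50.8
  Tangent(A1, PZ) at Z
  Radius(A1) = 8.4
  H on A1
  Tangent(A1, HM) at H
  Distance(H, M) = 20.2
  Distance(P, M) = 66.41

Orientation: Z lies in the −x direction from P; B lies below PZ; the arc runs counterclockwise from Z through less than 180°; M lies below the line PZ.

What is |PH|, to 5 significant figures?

59.730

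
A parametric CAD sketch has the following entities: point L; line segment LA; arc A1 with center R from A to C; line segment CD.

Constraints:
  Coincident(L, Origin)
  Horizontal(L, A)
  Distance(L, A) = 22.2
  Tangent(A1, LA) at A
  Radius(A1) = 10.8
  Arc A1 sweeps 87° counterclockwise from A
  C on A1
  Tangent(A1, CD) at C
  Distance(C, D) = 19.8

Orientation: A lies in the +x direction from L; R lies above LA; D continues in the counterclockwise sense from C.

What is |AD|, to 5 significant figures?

32.252

L is at the origin; LA is horizontal with |LA| = 22.2 and A on the +x side, so A = (22.200, 0.0000). Tangency of A1 to LA means the radius RA is perpendicular to LA, so R = A + (0, 10.8) = (22.200, 10.800). On A1, A sits at bearing -90° from R; an 87° counterclockwise sweep puts C at bearing -3°, so C = R + 10.8·(cos -3°, sin -3°) = (32.985, 10.235). Tangency of A1 to CD means the radius RC is perpendicular to CD, so CD runs along (−sin -3°, cos -3°); with |CD| = 19.8, D = (34.021, 30.008). Then |AD| = |D − A| = 32.252.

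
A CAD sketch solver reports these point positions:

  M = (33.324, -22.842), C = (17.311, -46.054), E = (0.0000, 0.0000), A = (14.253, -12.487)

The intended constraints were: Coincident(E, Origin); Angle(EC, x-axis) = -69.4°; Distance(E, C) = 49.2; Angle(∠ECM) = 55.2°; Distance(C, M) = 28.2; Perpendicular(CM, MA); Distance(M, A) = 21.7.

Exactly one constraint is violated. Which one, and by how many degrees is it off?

Perpendicular(CM, MA) — off by 6.10°.

E = (0.00, 0.00) ✓; EC at -69.40° ✓; |EC| = 49.20 ✓; ∠ECM = 55.20° ✓; |CM| = 28.20 ✓; ∠(CM, MA) = 96.10° ✗; |MA| = 21.70 ✓.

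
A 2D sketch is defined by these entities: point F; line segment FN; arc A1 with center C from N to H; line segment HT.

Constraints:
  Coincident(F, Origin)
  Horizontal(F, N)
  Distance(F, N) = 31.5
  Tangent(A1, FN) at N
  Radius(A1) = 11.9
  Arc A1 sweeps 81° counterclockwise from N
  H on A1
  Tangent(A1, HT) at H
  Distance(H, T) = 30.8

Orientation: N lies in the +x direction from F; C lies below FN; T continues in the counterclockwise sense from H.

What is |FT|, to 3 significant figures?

43.1

On A1, N sits at bearing 90° from C; an 81° counterclockwise sweep puts H at bearing 171°, so H = C + 11.9·(cos 171°, sin 171°) = (19.7, -10.0). A1 meets HT tangentially, so CH is at right angles to HT, so HT runs along (−sin 171°, cos 171°); with |HT| = 30.8, T = (14.9, -40.5). Then |FT| = |T − F| = 43.1.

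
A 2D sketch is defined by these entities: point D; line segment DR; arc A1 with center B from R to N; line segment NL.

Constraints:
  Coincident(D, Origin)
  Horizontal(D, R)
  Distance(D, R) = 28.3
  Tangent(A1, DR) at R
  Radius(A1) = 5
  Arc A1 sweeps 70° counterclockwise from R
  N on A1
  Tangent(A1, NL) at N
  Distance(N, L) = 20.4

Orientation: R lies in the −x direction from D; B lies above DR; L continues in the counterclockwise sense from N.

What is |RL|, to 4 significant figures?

25.31

D is at the origin; DR is horizontal with |DR| = 28.3 and R on the −x side, so R = (-28.30, 0.000). Tangency of A1 to DR means the radius BR is perpendicular to DR, so B = R + (0, 5) = (-28.30, 5.000). On A1, R sits at bearing -90° from B; a 70° counterclockwise sweep puts N at bearing -20°, so N = B + 5.0·(cos -20°, sin -20°) = (-23.60, 3.290). Since A1 is tangent to NL there, BN ⟂ NL, so NL runs along (−sin -20°, cos -20°); with |NL| = 20.4, L = (-16.62, 22.46). Then |RL| = |L − R| = 25.31.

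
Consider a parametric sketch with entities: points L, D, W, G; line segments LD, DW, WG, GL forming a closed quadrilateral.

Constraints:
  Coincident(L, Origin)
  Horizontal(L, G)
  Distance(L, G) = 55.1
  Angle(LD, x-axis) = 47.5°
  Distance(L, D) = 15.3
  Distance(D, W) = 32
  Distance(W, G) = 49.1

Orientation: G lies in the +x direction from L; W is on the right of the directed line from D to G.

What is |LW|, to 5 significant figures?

23.266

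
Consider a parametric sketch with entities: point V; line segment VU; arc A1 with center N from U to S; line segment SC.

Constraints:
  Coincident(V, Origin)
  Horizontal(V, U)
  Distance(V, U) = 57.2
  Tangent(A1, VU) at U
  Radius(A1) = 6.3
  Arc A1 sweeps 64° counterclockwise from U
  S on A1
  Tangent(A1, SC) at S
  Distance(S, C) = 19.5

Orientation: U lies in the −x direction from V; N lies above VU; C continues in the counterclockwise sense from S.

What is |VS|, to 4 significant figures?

51.66

Since A1 is tangent to VU there, NU ⟂ VU, so N = U + (0, 6.3) = (-57.20, 6.300). On A1, U sits at bearing -90° from N; a 64° counterclockwise sweep puts S at bearing -26°, so S = N + 6.3·(cos -26°, sin -26°) = (-51.54, 3.538). Then |VS| = |S − V| = 51.66.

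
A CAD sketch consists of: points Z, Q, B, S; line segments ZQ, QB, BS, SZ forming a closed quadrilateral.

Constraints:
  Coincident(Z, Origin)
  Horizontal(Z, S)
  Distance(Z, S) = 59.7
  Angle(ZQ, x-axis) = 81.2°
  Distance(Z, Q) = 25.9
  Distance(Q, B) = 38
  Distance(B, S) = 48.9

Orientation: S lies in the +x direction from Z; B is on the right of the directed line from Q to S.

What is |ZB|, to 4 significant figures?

16.75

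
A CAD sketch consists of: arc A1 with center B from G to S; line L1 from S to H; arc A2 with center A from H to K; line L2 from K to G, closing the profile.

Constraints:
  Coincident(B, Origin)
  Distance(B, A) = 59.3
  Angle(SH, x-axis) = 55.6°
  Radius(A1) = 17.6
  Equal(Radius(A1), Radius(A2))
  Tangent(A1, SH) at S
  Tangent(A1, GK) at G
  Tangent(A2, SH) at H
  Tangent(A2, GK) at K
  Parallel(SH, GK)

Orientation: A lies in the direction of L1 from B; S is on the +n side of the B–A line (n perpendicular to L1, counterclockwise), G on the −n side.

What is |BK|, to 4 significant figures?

61.86

Tangency of A1 to both parallel lines with radius 17.6 puts S and G at B ± 17.6·n: S = (-14.52, 9.943), G = (14.52, -9.943). Equal radii place H and K the same way about A: H = A + 17.6·n = (18.98, 58.87), K = A − 17.6·n = (48.02, 38.99). Then |BK| = |K − B| = 61.86.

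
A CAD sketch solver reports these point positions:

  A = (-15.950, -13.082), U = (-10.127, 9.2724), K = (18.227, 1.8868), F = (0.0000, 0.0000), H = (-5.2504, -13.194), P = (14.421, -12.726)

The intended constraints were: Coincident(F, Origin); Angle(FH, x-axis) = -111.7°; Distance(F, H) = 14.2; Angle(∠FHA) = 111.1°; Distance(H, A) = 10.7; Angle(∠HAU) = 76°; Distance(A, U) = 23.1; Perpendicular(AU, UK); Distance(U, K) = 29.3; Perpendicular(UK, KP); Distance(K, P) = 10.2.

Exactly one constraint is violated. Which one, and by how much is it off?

Distance(K, P) = 10.2 — off by 4.90.

F = (0.00, 0.00) ✓; FH at -111.7° ✓; |FH| = 14.20 ✓; ∠FHA = 111.1° ✓; |HA| = 10.70 ✓; ∠HAU = 76.00° ✓; |AU| = 23.10 ✓; ∠(AU, UK) = 90.00° ✓; |UK| = 29.30 ✓; ∠(UK, KP) = 90.00° ✓; |KP| = 15.10 ✗.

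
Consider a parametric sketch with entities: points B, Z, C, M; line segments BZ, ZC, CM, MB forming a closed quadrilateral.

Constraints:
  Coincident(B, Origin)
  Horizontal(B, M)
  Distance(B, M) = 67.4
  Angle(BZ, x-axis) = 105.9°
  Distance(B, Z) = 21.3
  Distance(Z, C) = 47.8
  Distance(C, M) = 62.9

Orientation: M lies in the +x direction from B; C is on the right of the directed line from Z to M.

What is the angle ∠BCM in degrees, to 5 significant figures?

87.966°

Checks: B = (0.00, 0.00) ✓; |ZC| = 47.80 ✓; |CM| = 62.90 ✓.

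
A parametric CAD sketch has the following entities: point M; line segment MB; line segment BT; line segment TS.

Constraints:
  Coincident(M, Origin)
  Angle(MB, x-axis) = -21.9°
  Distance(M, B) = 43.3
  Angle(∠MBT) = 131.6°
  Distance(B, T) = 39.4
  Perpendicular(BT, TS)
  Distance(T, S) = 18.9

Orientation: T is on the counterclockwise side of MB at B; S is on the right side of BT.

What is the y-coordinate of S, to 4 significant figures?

-15.48

M is at the origin; MB runs at -21.9° with length 43.3, so B = 43.3·(cos -21.9°, sin -21.9°) = (40.18, -16.15). ∠MBT = 131.6°, so BT runs at -21.9° + (180° − 131.6°) = 26.50° from the x-axis; with |BT| = 39.4, T = B + 39.4·(cos 26.50°, sin 26.50°) = (75.44, 1.430). BT is perpendicular to TS; with |TS| = 18.9 on the right of BT, S = T + 18.9·(0.4462, -0.8949) = (83.87, -15.48). So S.y = -15.48.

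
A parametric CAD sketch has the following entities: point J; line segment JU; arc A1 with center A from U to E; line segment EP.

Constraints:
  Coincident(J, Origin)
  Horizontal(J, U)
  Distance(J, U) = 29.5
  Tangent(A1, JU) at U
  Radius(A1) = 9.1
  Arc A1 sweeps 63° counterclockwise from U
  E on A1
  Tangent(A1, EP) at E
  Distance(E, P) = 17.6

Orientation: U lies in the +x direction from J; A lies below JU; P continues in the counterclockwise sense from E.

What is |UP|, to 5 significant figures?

26.184

J is at the origin; J and U share the same y with |JU| = 29.5 and U on the +x side, so U = (29.500, 0.0000). Tangency of A1 to JU means the radius AU is perpendicular to JU, so A = U + (0, -9.1) = (29.500, -9.1000). On A1, U sits at bearing 90° from A; a 63° counterclockwise sweep puts E at bearing 153°, so E = A + 9.1·(cos 153°, sin 153°) = (21.392, -4.9687). Since A1 is tangent to EP there, AE ⟂ EP, so EP runs along (−sin 153°, cos 153°); with |EP| = 17.6, P = (13.402, -20.650). Then |UP| = |P − U| = 26.184.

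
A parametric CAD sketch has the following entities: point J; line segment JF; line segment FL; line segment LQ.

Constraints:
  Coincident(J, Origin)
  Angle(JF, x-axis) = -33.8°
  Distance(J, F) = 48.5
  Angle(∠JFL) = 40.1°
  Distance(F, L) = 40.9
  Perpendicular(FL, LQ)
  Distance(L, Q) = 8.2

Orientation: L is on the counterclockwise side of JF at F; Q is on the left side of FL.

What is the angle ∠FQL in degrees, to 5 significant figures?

78.663°

J is at the origin; JF runs at -33.8° with length 48.5, so F = 48.5·(cos -33.8°, sin -33.8°) = (40.303, -26.980). ∠JFL = 40.1°, so FL runs at -33.8° + (180° − 40.1°) = 106.10° from the x-axis; with |FL| = 40.9, L = F + 40.9·(cos 106.10°, sin 106.10°) = (28.961, 12.316). FL is perpendicular to LQ; with |LQ| = 8.2 on the left of FL, Q = L + 8.2·(-0.96078, -0.27731) = (21.082, 10.042). Then cos ∠FQL = QF·QL / (|QF||QL|), giving 78.663°.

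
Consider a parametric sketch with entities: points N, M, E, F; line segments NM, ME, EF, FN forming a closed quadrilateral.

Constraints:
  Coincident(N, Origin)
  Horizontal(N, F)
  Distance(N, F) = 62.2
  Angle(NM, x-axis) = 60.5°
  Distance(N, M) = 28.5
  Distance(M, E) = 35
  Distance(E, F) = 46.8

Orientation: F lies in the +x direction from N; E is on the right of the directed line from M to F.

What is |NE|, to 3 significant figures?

19.4

Checks: |ME| = 35.00 ✓; |EF| = 46.80 ✓.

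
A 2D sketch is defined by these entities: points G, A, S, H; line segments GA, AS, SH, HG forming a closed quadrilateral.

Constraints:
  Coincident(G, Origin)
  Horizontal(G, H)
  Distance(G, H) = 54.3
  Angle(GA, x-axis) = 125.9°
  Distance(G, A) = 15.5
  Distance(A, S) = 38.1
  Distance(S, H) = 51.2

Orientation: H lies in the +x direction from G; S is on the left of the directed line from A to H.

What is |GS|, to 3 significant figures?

42.4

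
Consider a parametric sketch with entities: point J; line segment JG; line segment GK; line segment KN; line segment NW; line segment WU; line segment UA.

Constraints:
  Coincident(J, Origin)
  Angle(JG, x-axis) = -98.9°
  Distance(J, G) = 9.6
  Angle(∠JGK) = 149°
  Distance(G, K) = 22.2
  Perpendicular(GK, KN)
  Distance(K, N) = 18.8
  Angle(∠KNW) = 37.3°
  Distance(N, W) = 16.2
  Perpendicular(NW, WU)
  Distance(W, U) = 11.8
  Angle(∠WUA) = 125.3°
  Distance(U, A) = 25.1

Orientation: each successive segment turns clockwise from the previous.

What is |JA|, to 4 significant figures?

53.97

NW is perpendicular to WU, so WU runs at -92.60°; with |WU| = 11.8, U = (-14.50, -26.98). ∠WUA = 125.3° gives UA at -147.3° from the x-axis; with |UA| = 25.1, A = (-35.62, -40.54). Then |JA| = |A − J| = 53.97.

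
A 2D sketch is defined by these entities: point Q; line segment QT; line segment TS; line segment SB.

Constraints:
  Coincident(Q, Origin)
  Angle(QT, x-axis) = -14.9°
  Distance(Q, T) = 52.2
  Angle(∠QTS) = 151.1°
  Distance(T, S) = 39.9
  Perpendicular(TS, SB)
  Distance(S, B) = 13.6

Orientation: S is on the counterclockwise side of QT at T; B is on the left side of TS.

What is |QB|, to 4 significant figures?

86.39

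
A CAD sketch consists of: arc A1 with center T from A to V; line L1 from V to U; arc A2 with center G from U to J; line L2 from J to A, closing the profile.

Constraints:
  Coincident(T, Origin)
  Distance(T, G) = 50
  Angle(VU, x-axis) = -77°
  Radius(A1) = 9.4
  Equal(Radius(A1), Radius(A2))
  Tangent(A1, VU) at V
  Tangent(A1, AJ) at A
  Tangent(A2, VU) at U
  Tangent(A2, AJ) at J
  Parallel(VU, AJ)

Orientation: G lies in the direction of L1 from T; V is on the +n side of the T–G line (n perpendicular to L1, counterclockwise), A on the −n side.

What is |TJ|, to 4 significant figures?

50.88

The slot axis is L1's direction at -77.0°, so u = (cos -77.0°, sin -77.0°) = (0.2250, -0.9744) and n = (−sin -77.0°, cos -77.0°) = (0.9744, 0.2250). T is at the origin and G lies 50.0 along u from T, so G = 50.0·u = (11.25, -48.72). Tangency of A1 to both parallel lines with radius 9.4 puts V and A at T ± 9.4·n: V = (9.159, 2.115), A = (-9.159, -2.115). Equal radii place U and J the same way about G: U = G + 9.4·n = (20.41, -46.60), J = G − 9.4·n = (2.088, -50.83). Then |TJ| = |J − T| = 50.88.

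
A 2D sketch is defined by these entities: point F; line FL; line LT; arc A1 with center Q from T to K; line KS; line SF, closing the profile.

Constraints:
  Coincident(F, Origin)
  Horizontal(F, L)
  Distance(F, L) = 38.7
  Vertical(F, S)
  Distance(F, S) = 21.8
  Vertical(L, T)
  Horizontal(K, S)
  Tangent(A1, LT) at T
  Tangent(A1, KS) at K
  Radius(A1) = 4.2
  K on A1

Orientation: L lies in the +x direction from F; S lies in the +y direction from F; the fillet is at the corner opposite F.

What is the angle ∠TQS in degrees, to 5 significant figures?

173.06°

F is at the origin; FL is horizontal with |FL| = 38.7 and L on the +x side, so L = (38.700, 0.0000). FS is vertical with |FS| = 21.8 and S on the +y side, so S = (0.0000, 21.800). The virtual corner opposite F is at (38.700, 21.800). A1 meets LT tangentially, so QT is at right angles to LT and tangency of A1 to KS means the radius QK is perpendicular to KS, with radius 4.2, so the center Q sits 4.2 in from both sides at Q = (34.500, 17.600). That places the tangent points at T = (38.700, 17.600) on LT and K = (34.500, 21.800) on KS. Then cos ∠TQS = QT·QS / (|QT||QS|), giving 173.06°.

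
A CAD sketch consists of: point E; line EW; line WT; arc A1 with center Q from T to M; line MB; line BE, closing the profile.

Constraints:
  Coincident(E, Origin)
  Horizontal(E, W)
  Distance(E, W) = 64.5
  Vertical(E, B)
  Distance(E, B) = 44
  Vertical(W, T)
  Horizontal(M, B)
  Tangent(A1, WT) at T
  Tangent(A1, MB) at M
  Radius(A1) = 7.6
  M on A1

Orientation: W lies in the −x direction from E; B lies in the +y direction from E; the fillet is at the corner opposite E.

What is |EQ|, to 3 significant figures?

67.5

E is at the origin; E and W share the same y with |EW| = 64.5 and W on the −x side, so W = (-64.5, 0.00). EB is vertical with |EB| = 44.0 and B on the +y side, so B = (0.00, 44.0). The virtual corner opposite E is at (-64.5, 44.0). Tangency of A1 to WT means the radius QT is perpendicular to WT and since A1 is tangent to MB there, QM ⟂ MB, with radius 7.6, so the center Q sits 7.6 in from both sides at Q = (-56.9, 36.4). Then |EQ| = |Q − E| = 67.5.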